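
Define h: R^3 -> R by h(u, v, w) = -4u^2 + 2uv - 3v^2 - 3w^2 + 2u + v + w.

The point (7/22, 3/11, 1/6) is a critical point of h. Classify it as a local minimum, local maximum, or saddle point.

local maximum

The Hessian is constant: H = [[-8, 2, 0], [2, -6, 0], [0, 0, -6]].
Leading principal minors: Δ₁ = -8, Δ₂ = 44, Δ₃ = -264.
The minors alternate sign starting negative (−, +, −), so H is negative definite: a local maximum.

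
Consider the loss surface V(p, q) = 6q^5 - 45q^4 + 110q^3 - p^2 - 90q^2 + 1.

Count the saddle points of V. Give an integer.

V separates as a function of p plus a function of q, so ∇V=0 decouples.
∂V/∂p = -2p = 0 at p ∈ {0}; ∂V/∂q = 30q(q - 3)(q - 2)(q - 1) = 0 at q ∈ {0, 1, 2, 3}.
The Hessian is diagonal: diag(V_pp, V_qq). Second derivatives: V_pp(0)=-2; V_qq(0)=-180, V_qq(1)=60, V_qq(2)=-60, V_qq(3)=180.
Saddle points occur where the two diagonal entries have opposite signs: (0, 1), (0, 3). Count: 2.

2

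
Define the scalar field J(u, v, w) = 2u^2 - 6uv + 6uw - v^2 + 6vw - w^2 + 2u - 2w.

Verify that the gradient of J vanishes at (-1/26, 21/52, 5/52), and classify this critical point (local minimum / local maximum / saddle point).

saddle point

∇J = (4u - 6v + 6w + 2, -6u - 2v + 6w, 6u + 6v - 2w - 2); substituting (-1/26, 21/52, 5/52) gives ∇J = (0, 0, 0), so (-1/26, 21/52, 5/52) is indeed a critical point.
The Hessian is constant: H = [[4, -6, 6], [-6, -2, 6], [6, 6, -2]].
Leading principal minors: Δ₁ = 4, Δ₂ = -44, Δ₃ = -416.
The minors fit neither the all-positive nor the alternating-sign pattern, so H is indefinite: a saddle point.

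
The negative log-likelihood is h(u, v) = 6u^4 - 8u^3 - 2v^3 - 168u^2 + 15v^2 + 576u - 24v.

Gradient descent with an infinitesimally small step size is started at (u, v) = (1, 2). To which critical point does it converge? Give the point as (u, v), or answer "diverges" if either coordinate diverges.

h is separable, so gradient descent decouples: u follows -∂h/∂u, v follows -∂h/∂v.
∂h/∂u = 24(u - 3)(u - 2)(u + 4); at u=1 this is 240, so u decreases.
∂h/∂v = -6(v - 4)(v - 1); at v=2 this is 12, so v decreases.
u converges to its nearest critical value -4 (a local min of the u-part); v converges to 1. The iterate converges to (-4, 1).

(-4, 1)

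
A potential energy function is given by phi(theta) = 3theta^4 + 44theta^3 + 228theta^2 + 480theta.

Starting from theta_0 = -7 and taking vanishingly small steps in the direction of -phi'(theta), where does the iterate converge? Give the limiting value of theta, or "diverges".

-5

phi'(theta) = 12(theta + 2)(theta + 4)(theta + 5), so phi'(-7) = -360.
Gradient descent moves in the -phi' direction, i.e. theta is increasing.
The nearest critical point in that direction is theta = -5, where phi'' = 36 > 0 (a local minimum). The iterate converges there.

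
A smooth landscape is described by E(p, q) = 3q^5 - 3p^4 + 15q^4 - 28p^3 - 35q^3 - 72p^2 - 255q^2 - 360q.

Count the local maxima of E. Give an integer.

4

E separates as a function of p plus a function of q, so ∇E=0 decouples.
∂E/∂p = -12p(p + 3)(p + 4) = 0 at p ∈ {-4, -3, 0}; ∂E/∂q = 15(q - 3)(q + 1)(q + 2)(q + 4) = 0 at q ∈ {-4, -2, -1, 3}.
The Hessian is diagonal: diag(E_pp, E_qq). Second derivatives: E_pp(-4)=-48, E_pp(-3)=36, E_pp(0)=-144; E_qq(-4)=-630, E_qq(-2)=150, E_qq(-1)=-180, E_qq(3)=2100.
Local maxima occur where both diagonal entries negative: (-4, -4), (-4, -1), (0, -4), (0, -1). Count: 4.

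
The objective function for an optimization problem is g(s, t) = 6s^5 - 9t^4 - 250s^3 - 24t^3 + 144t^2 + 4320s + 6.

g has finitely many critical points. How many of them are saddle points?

g separates as a function of s plus a function of t, so ∇g=0 decouples.
∂g/∂s = 30(s - 4)(s - 3)(s + 3)(s + 4) = 0 at s ∈ {-4, -3, 3, 4}; ∂g/∂t = -36t(t - 2)(t + 4) = 0 at t ∈ {-4, 0, 2}.
The Hessian is diagonal: diag(g_ss, g_tt). Second derivatives: g_ss(-4)=-1680, g_ss(-3)=1260, g_ss(3)=-1260, g_ss(4)=1680; g_tt(-4)=-864, g_tt(0)=288, g_tt(2)=-432.
Saddle points occur where the two diagonal entries have opposite signs: (-4, 0), (-3, -4), (-3, 2), (3, 0), (4, -4), (4, 2). Count: 6.

6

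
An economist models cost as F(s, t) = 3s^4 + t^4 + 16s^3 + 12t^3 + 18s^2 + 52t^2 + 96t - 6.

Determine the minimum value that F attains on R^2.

-97

F(s,t) separates as P(s) + Q(t) − 6, so its minimum is min P + min Q − 6.
P'(s) = 12s(s + 1)(s + 3) vanishes at s ∈ {-3, -1, 0}; Q'(t) = 4(t + 2)(t + 3)(t + 4) vanishes at t ∈ {-4, -3, -2}.
Local minima of P (where P''>0): P(-3)=-27, P(0)=0. Local minima of Q: Q(-4)=-64, Q(-2)=-64.
So the global minimum of F is P(-3) + Q(-4) − 6 = -27 − 64 − 6 = -97, attained at (-3, -4).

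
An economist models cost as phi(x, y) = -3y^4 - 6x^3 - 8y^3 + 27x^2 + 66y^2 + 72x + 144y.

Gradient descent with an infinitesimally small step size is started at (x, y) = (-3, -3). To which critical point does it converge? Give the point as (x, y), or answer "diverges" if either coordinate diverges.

(-1, -1)

phi is separable, so gradient descent decouples: x follows -∂phi/∂x, y follows -∂phi/∂y.
∂phi/∂x = -18(x - 4)(x + 1); at x=-3 this is -252, so x increases.
∂phi/∂y = -12(y - 3)(y + 1)(y + 4); at y=-3 this is -144, so y increases.
x converges to its nearest critical value -1 (a local min of the x-part); y converges to -1. The iterate converges to (-1, -1).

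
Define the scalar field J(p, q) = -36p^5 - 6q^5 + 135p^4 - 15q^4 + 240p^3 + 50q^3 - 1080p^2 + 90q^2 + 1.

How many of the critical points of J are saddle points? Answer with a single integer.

J separates as a function of p plus a function of q, so ∇J=0 decouples.
∂J/∂p = -180p(p - 3)(p - 2)(p + 2) = 0 at p ∈ {-2, 0, 2, 3}; ∂J/∂q = -30q(q - 2)(q + 1)(q + 3) = 0 at q ∈ {-3, -1, 0, 2}.
The Hessian is diagonal: diag(J_pp, J_qq). Second derivatives: J_pp(-2)=7200, J_pp(0)=-2160, J_pp(2)=1440, J_pp(3)=-2700; J_qq(-3)=900, J_qq(-1)=-180, J_qq(0)=180, J_qq(2)=-900.
Saddle points occur where the two diagonal entries have opposite signs: (-2, -1), (-2, 2), (0, -3), (0, 0), (2, -1), (2, 2), (3, -3), (3, 0). Count: 8.

8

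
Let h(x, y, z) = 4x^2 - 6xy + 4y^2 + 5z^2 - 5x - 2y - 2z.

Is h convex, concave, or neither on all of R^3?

convex

h is quadratic, so its Hessian is the constant matrix H = [[8, -6, 0], [-6, 8, 0], [0, 0, 10]].
Leading principal minors: 8, 28, 280.
All positive ⇒ H ≻ 0 ⇒ convex.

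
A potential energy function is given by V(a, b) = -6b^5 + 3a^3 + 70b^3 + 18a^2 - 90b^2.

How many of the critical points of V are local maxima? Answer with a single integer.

2

V separates as a function of a plus a function of b, so ∇V=0 decouples.
∂V/∂a = 9a(a + 4) = 0 at a ∈ {-4, 0}; ∂V/∂b = -30b(b - 2)(b - 1)(b + 3) = 0 at b ∈ {-3, 0, 1, 2}.
The Hessian is diagonal: diag(V_aa, V_bb). Second derivatives: V_aa(-4)=-36, V_aa(0)=36; V_bb(-3)=1800, V_bb(0)=-180, V_bb(1)=120, V_bb(2)=-300.
Local maxima occur where both diagonal entries negative: (-4, 0), (-4, 2). Count: 2.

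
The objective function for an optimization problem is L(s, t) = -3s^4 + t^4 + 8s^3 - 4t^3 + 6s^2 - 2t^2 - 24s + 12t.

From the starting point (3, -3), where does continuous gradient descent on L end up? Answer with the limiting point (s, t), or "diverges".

L is separable, so gradient descent decouples: s follows -∂L/∂s, t follows -∂L/∂t.
∂L/∂s = -12(s - 2)(s - 1)(s + 1); at s=3 this is -96, so s increases.
∂L/∂t = 4(t - 3)(t - 1)(t + 1); at t=-3 this is -192, so t increases.
The s-coordinate has no critical point in that direction and runs off to infinity.

diverges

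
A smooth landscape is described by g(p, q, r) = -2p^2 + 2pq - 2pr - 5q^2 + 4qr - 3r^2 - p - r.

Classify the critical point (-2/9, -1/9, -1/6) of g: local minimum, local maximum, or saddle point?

The Hessian is constant: H = [[-4, 2, -2], [2, -10, 4], [-2, 4, -6]].
Leading principal minors: Δ₁ = -4, Δ₂ = 36, Δ₃ = -144.
The minors alternate sign starting negative (−, +, −), so H is negative definite: a local maximum.

local maximum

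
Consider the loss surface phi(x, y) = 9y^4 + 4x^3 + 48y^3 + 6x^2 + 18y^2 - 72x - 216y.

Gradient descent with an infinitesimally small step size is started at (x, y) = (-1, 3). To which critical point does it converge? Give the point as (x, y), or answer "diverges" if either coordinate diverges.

phi is separable, so gradient descent decouples: x follows -∂phi/∂x, y follows -∂phi/∂y.
∂phi/∂x = 12(x - 2)(x + 3); at x=-1 this is -72, so x increases.
∂phi/∂y = 36(y - 1)(y + 2)(y + 3); at y=3 this is 2160, so y decreases.
x converges to its nearest critical value 2 (a local min of the x-part); y converges to 1. The iterate converges to (2, 1).

(2, 1)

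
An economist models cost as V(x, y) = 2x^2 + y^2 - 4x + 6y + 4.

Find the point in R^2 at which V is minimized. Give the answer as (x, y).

(1, -3)

V(x,y) separates as P(x) + Q(y) + 4, so its minimum is min P + min Q + 4.
P'(x) = 4x - 4 vanishes at x ∈ {1}; Q'(y) = 2y + 6 vanishes at y ∈ {-3}.
Local minima of P (where P''>0): P(1)=-2. Local minima of Q: Q(-3)=-9.
So the global minimum of V is P(1) + Q(-3) + 4 = -2 − 9 + 4 = -7, attained at (1, -3).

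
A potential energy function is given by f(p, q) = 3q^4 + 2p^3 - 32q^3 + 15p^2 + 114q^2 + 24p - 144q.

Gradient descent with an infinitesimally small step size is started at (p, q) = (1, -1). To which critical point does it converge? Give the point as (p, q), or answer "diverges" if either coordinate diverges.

(-1, 1)

f is separable, so gradient descent decouples: p follows -∂f/∂p, q follows -∂f/∂q.
∂f/∂p = 6(p + 1)(p + 4); at p=1 this is 60, so p decreases.
∂f/∂q = 12(q - 4)(q - 3)(q - 1); at q=-1 this is -480, so q increases.
p converges to its nearest critical value -1 (a local min of the p-part); q converges to 1. The iterate converges to (-1, 1).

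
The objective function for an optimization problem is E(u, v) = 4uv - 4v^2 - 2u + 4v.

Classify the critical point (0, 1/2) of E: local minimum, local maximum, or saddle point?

saddle point

The Hessian of E is constant: H = [[0, 4], [4, -8]].
det(H) = 0·(-8) − 4² = -16.
Since det(H) < 0, H is indefinite and the critical point is a saddle point.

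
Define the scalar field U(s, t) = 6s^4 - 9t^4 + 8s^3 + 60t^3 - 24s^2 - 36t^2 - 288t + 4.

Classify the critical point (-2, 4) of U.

saddle point

The mixed partial ∂²U/∂s∂t is 0, so the Hessian at any point is diag(U_ss, U_tt) = diag(24(3s^2 + 2s - 2), 36(-3t^2 + 10t - 2)).
At (-2, 4): H = diag(144, -360).
The eigenvalues have opposite signs, so H is indefinite: a saddle point.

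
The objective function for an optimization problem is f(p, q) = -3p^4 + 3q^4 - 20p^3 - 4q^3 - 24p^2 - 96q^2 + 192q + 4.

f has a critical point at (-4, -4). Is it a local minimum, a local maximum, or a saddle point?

The mixed partial ∂²f/∂p∂q is 0, so the Hessian at any point is diag(f_pp, f_qq) = diag(-12(3p^2 + 10p + 4), 12(3q^2 - 2q - 16)).
At (-4, -4): H = diag(-144, 480).
The eigenvalues have opposite signs, so H is indefinite: a saddle point.

saddle point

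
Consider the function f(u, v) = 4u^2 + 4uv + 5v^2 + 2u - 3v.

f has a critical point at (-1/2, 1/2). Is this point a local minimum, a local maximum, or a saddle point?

local minimum

The Hessian of f is constant: H = [[8, 4], [4, 10]].
det(H) = 8·10 − 4² = 64.
det(H) > 0 and tr(H) = 18 > 0, so H is positive definite and the point is a local minimum.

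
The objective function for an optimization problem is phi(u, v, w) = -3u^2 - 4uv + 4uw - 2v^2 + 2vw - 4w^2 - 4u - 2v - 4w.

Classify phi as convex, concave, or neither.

phi is quadratic, so its Hessian is the constant matrix H = [[-6, -4, 4], [-4, -4, 2], [4, 2, -8]].
Leading principal minors: -6, 8, -40.
Signs alternate −, +, − ⇒ H ≺ 0 ⇒ concave.

concave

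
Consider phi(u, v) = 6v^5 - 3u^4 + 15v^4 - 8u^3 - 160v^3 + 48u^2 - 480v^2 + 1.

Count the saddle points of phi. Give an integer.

6

phi separates as a function of u plus a function of v, so ∇phi=0 decouples.
∂phi/∂u = -12u(u - 2)(u + 4) = 0 at u ∈ {-4, 0, 2}; ∂phi/∂v = 30v(v - 4)(v + 2)(v + 4) = 0 at v ∈ {-4, -2, 0, 4}.
The Hessian is diagonal: diag(phi_uu, phi_vv). Second derivatives: phi_uu(-4)=-288, phi_uu(0)=96, phi_uu(2)=-144; phi_vv(-4)=-1920, phi_vv(-2)=720, phi_vv(0)=-960, phi_vv(4)=5760.
Saddle points occur where the two diagonal entries have opposite signs: (-4, -2), (-4, 4), (0, -4), (0, 0), (2, -2), (2, 4). Count: 6.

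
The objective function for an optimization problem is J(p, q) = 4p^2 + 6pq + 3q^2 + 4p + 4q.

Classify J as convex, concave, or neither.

convex

J is quadratic, so its Hessian is the constant matrix H = [[8, 6], [6, 6]].
det(H) = 12, tr(H) = 14.
det(H) > 0 and tr(H) > 0, so H is positive definite everywhere: convex.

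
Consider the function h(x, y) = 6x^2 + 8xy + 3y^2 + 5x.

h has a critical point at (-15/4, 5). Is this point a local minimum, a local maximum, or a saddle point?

local minimum

The Hessian of h is constant: H = [[12, 8], [8, 6]].
det(H) = 12·6 − 8² = 8.
det(H) > 0 and tr(H) = 18 > 0, so H is positive definite and the point is a local minimum.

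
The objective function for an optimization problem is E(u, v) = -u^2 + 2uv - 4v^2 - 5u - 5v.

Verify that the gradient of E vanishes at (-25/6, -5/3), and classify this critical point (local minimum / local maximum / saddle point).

∇E = (-2u + 2v - 5, 2u - 8v - 5); substituting (-25/6, -5/3) gives ∇E = (0, 0), so (-25/6, -5/3) is indeed a critical point.
The Hessian of E is constant: H = [[-2, 2], [2, -8]].
det(H) = (-2)·(-8) − 2² = 12.
det(H) > 0 and tr(H) = -10 < 0, so H is negative definite and the point is a local maximum.

local maximum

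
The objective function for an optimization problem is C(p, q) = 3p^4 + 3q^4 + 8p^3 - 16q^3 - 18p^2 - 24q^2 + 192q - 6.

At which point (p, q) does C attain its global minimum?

C(p,q) separates as A(p) + B(q) − 6, so its minimum is min A + min B − 6.
A'(p) = 12p(p - 1)(p + 3) vanishes at p ∈ {-3, 0, 1}; B'(q) = 12(q - 4)(q - 2)(q + 2) vanishes at q ∈ {-2, 2, 4}.
Local minima of A (where A''>0): A(-3)=-135, A(1)=-7. Local minima of B: B(-2)=-304, B(4)=128.
So the global minimum of C is A(-3) + B(-2) − 6 = -135 − 304 − 6 = -445, attained at (-3, -2).

(-3, -2)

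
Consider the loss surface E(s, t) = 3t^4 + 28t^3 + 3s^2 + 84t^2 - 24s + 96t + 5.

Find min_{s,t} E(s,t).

-107

E(s,t) separates as P(s) + Q(t) + 5, so its minimum is min P + min Q + 5.
P'(s) = 6s - 24 vanishes at s ∈ {4}; Q'(t) = 12(t + 1)(t + 2)(t + 4) vanishes at t ∈ {-4, -2, -1}.
Local minima of P (where P''>0): P(4)=-48. Local minima of Q: Q(-4)=-64, Q(-1)=-37.
So the global minimum of E is P(4) + Q(-4) + 5 = -48 − 64 + 5 = -107, attained at (4, -4).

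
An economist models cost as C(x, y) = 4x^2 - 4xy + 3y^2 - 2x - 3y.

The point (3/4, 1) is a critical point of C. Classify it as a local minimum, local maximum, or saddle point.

The Hessian of C is constant: H = [[8, -4], [-4, 6]].
det(H) = 8·6 − (-4)² = 32.
det(H) > 0 and tr(H) = 14 > 0, so H is positive definite and the point is a local minimum.

local minimum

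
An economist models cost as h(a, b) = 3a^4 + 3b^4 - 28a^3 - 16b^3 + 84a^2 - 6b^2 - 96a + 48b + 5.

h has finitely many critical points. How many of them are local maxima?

h separates as a function of a plus a function of b, so ∇h=0 decouples.
∂h/∂a = 12(a - 4)(a - 2)(a - 1) = 0 at a ∈ {1, 2, 4}; ∂h/∂b = 12(b - 4)(b - 1)(b + 1) = 0 at b ∈ {-1, 1, 4}.
The Hessian is diagonal: diag(h_aa, h_bb). Second derivatives: h_aa(1)=36, h_aa(2)=-24, h_aa(4)=72; h_bb(-1)=120, h_bb(1)=-72, h_bb(4)=180.
Local maxima occur where both diagonal entries negative: (2, 1). Count: 1.

1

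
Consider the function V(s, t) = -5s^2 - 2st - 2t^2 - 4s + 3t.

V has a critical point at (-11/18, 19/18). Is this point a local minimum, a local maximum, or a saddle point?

The Hessian of V is constant: H = [[-10, -2], [-2, -4]].
det(H) = (-10)·(-4) − (-2)² = 36.
det(H) > 0 and tr(H) = -14 < 0, so H is negative definite and the point is a local maximum.

local maximum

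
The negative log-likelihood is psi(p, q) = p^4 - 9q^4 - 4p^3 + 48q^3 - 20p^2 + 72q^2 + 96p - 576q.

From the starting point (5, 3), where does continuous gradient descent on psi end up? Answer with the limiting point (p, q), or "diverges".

(4, 2)

psi is separable, so gradient descent decouples: p follows -∂psi/∂p, q follows -∂psi/∂q.
∂psi/∂p = 4(p - 4)(p - 2)(p + 3); at p=5 this is 96, so p decreases.
∂psi/∂q = -36(q - 4)(q - 2)(q + 2); at q=3 this is 180, so q decreases.
p converges to its nearest critical value 4 (a local min of the p-part); q converges to 2. The iterate converges to (4, 2).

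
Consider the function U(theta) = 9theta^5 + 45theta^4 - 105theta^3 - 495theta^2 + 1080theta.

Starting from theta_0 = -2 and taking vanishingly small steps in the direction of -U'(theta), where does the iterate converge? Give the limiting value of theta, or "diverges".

U'(theta) = 45(theta - 2)(theta - 1)(theta + 3)(theta + 4), so U'(-2) = 1080.
Gradient descent moves in the -U' direction, i.e. theta is decreasing.
The nearest critical point in that direction is theta = -3, where U'' = 900 > 0 (a local minimum). The iterate converges there.

-3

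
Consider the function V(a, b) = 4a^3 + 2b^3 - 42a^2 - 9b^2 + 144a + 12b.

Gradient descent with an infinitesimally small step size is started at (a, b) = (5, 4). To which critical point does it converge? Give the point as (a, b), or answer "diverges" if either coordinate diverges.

V is separable, so gradient descent decouples: a follows -∂V/∂a, b follows -∂V/∂b.
∂V/∂a = 12(a - 4)(a - 3); at a=5 this is 24, so a decreases.
∂V/∂b = 6(b - 2)(b - 1); at b=4 this is 36, so b decreases.
a converges to its nearest critical value 4 (a local min of the a-part); b converges to 2. The iterate converges to (4, 2).

(4, 2)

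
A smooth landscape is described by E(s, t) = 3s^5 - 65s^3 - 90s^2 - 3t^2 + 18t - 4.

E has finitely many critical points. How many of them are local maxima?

E separates as a function of s plus a function of t, so ∇E=0 decouples.
∂E/∂s = 15s(s - 4)(s + 1)(s + 3) = 0 at s ∈ {-3, -1, 0, 4}; ∂E/∂t = -6(t - 3) = 0 at t ∈ {3}.
The Hessian is diagonal: diag(E_ss, E_tt). Second derivatives: E_ss(-3)=-630, E_ss(-1)=150, E_ss(0)=-180, E_ss(4)=2100; E_tt(3)=-6.
Local maxima occur where both diagonal entries negative: (-3, 3), (0, 3). Count: 2.

2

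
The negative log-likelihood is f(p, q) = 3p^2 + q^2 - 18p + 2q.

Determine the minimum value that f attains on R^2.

f(p,q) separates as A(p) + B(q), so its minimum is min A + min B.
A'(p) = 6p - 18 vanishes at p ∈ {3}; B'(q) = 2q + 2 vanishes at q ∈ {-1}.
Local minima of A (where A''>0): A(3)=-27. Local minima of B: B(-1)=-1.
So the global minimum of f is A(3) + B(-1) = -27 − 1 = -28, attained at (3, -1).

-28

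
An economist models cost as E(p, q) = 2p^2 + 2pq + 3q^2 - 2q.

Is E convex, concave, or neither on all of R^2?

convex

E is quadratic, so its Hessian is the constant matrix H = [[4, 2], [2, 6]].
det(H) = 20, tr(H) = 10.
det(H) > 0 and tr(H) > 0, so H is positive definite everywhere: convex.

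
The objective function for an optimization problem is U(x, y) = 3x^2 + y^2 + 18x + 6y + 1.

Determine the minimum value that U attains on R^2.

-35

U(x,y) separates as P(x) + Q(y) + 1, so its minimum is min P + min Q + 1.
P'(x) = 6x + 18 vanishes at x ∈ {-3}; Q'(y) = 2y + 6 vanishes at y ∈ {-3}.
Local minima of P (where P''>0): P(-3)=-27. Local minima of Q: Q(-3)=-9.
So the global minimum of U is P(-3) + Q(-3) + 1 = -27 − 9 + 1 = -35, attained at (-3, -3).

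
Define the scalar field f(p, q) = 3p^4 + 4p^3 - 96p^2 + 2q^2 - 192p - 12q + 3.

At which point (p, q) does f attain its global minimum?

f(p,q) separates as A(p) + B(q) + 3, so its minimum is min A + min B + 3.
A'(p) = 12(p - 4)(p + 1)(p + 4) vanishes at p ∈ {-4, -1, 4}; B'(q) = 4q - 12 vanishes at q ∈ {3}.
Local minima of A (where A''>0): A(-4)=-256, A(4)=-1280. Local minima of B: B(3)=-18.
So the global minimum of f is A(4) + B(3) + 3 = -1280 − 18 + 3 = -1295, attained at (4, 3).

(4, 3)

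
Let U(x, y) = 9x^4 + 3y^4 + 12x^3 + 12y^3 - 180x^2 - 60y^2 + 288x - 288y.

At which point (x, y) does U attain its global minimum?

U(x,y) separates as P(x) + Q(y), so its minimum is min P + min Q.
P'(x) = 36(x - 2)(x - 1)(x + 4) vanishes at x ∈ {-4, 1, 2}; Q'(y) = 12(y - 3)(y + 2)(y + 4) vanishes at y ∈ {-4, -2, 3}.
Local minima of P (where P''>0): P(-4)=-2496, P(2)=96. Local minima of Q: Q(-4)=192, Q(3)=-837.
So the global minimum of U is P(-4) + Q(3) = -2496 − 837 = -3333, attained at (-4, 3).

(-4, 3)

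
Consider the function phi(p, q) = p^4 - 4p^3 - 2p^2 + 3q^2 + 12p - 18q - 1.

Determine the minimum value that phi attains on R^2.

phi(p,q) separates as A(p) + B(q) − 1, so its minimum is min A + min B − 1.
A'(p) = 4(p - 3)(p - 1)(p + 1) vanishes at p ∈ {-1, 1, 3}; B'(q) = 6q - 18 vanishes at q ∈ {3}.
Local minima of A (where A''>0): A(-1)=-9, A(3)=-9. Local minima of B: B(3)=-27.
So the global minimum of phi is A(-1) + B(3) − 1 = -9 − 27 − 1 = -37, attained at (-1, 3).

-37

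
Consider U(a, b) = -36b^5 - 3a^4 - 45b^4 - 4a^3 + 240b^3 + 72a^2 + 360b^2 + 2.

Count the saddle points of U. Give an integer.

U separates as a function of a plus a function of b, so ∇U=0 decouples.
∂U/∂a = -12a(a - 3)(a + 4) = 0 at a ∈ {-4, 0, 3}; ∂U/∂b = -180b(b - 2)(b + 1)(b + 2) = 0 at b ∈ {-2, -1, 0, 2}.
The Hessian is diagonal: diag(U_aa, U_bb). Second derivatives: U_aa(-4)=-336, U_aa(0)=144, U_aa(3)=-252; U_bb(-2)=1440, U_bb(-1)=-540, U_bb(0)=720, U_bb(2)=-4320.
Saddle points occur where the two diagonal entries have opposite signs: (-4, -2), (-4, 0), (0, -1), (0, 2), (3, -2), (3, 0). Count: 6.

6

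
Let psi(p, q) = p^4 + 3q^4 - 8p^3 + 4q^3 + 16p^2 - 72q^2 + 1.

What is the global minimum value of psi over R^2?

-639

psi(p,q) separates as A(p) + B(q) + 1, so its minimum is min A + min B + 1.
A'(p) = 4p(p - 4)(p - 2) vanishes at p ∈ {0, 2, 4}; B'(q) = 12q(q - 3)(q + 4) vanishes at q ∈ {-4, 0, 3}.
Local minima of A (where A''>0): A(0)=0, A(4)=0. Local minima of B: B(-4)=-640, B(3)=-297.
So the global minimum of psi is A(0) + B(-4) + 1 = 0 − 640 + 1 = -639, attained at (0, -4).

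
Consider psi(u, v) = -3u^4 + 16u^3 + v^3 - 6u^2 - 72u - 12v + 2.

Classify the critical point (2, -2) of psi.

saddle point

The mixed partial ∂²psi/∂u∂v is 0, so the Hessian at any point is diag(psi_uu, psi_vv) = diag(12(-3u^2 + 8u - 1), 6v).
At (2, -2): H = diag(36, -12).
The eigenvalues have opposite signs, so H is indefinite: a saddle point.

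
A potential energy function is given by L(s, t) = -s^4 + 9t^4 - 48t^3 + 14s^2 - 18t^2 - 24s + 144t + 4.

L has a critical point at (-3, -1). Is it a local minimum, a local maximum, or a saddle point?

saddle point

The mixed partial ∂²L/∂s∂t is 0, so the Hessian at any point is diag(L_ss, L_tt) = diag(4(-3s^2 + 7), 36(3t^2 - 8t - 1)).
At (-3, -1): H = diag(-80, 360).
The eigenvalues have opposite signs, so H is indefinite: a saddle point.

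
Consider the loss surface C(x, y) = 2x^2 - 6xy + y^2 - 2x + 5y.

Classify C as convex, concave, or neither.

neither

C is quadratic, so its Hessian is the constant matrix H = [[4, -6], [-6, 2]].
det(H) = -28, tr(H) = 6.
det(H) < 0, so H is indefinite: neither convex nor concave.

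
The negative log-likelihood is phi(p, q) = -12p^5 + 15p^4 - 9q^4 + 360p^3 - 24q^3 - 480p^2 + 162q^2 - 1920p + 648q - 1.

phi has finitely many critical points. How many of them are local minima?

2

phi separates as a function of p plus a function of q, so ∇phi=0 decouples.
∂phi/∂p = -60(p - 4)(p - 2)(p + 1)(p + 4) = 0 at p ∈ {-4, -1, 2, 4}; ∂phi/∂q = -36(q - 3)(q + 2)(q + 3) = 0 at q ∈ {-3, -2, 3}.
The Hessian is diagonal: diag(phi_pp, phi_qq). Second derivatives: phi_pp(-4)=8640, phi_pp(-1)=-2700, phi_pp(2)=2160, phi_pp(4)=-4800; phi_qq(-3)=-216, phi_qq(-2)=180, phi_qq(3)=-1080.
Local minima occur where both diagonal entries positive: (-4, -2), (2, -2). Count: 2.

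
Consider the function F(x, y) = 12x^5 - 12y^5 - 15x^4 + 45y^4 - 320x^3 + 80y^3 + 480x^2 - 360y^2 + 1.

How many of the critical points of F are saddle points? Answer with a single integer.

F separates as a function of x plus a function of y, so ∇F=0 decouples.
∂F/∂x = 60x(x - 4)(x - 1)(x + 4) = 0 at x ∈ {-4, 0, 1, 4}; ∂F/∂y = -60y(y - 3)(y - 2)(y + 2) = 0 at y ∈ {-2, 0, 2, 3}.
The Hessian is diagonal: diag(F_xx, F_yy). Second derivatives: F_xx(-4)=-9600, F_xx(0)=960, F_xx(1)=-900, F_xx(4)=5760; F_yy(-2)=2400, F_yy(0)=-720, F_yy(2)=480, F_yy(3)=-900.
Saddle points occur where the two diagonal entries have opposite signs: (-4, -2), (-4, 2), (0, 0), (0, 3), (1, -2), (1, 2), (4, 0), (4, 3). Count: 8.

8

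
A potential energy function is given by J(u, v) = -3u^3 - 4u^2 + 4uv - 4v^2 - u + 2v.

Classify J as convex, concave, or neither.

The term -3u^3 is cubic, so the Hessian is not constant.
∂²J/∂u² = -18u - 8, which takes both signs as u varies (negative for sufficiently large u). A diagonal entry of the Hessian changing sign means the Hessian is neither positive- nor negative-semidefinite on all of R^2.

neither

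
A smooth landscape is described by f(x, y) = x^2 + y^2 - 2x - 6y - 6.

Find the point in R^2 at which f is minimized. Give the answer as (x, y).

(1, 3)

f(x,y) separates as P(x) + Q(y) − 6, so its minimum is min P + min Q − 6.
P'(x) = 2x - 2 vanishes at x ∈ {1}; Q'(y) = 2y - 6 vanishes at y ∈ {3}.
Local minima of P (where P''>0): P(1)=-1. Local minima of Q: Q(3)=-9.
So the global minimum of f is P(1) + Q(3) − 6 = -1 − 9 − 6 = -16, attained at (1, 3).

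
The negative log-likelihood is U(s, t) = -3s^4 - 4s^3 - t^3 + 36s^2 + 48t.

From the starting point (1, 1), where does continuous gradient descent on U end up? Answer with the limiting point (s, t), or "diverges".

U is separable, so gradient descent decouples: s follows -∂U/∂s, t follows -∂U/∂t.
∂U/∂s = -12s(s - 2)(s + 3); at s=1 this is 48, so s decreases.
∂U/∂t = -3(t - 4)(t + 4); at t=1 this is 45, so t decreases.
s converges to its nearest critical value 0 (a local min of the s-part); t converges to -4. The iterate converges to (0, -4).

(0, -4)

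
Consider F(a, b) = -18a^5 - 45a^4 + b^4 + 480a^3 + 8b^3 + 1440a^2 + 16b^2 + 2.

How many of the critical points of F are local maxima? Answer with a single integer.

F separates as a function of a plus a function of b, so ∇F=0 decouples.
∂F/∂a = -90a(a - 4)(a + 2)(a + 4) = 0 at a ∈ {-4, -2, 0, 4}; ∂F/∂b = 4b(b + 2)(b + 4) = 0 at b ∈ {-4, -2, 0}.
The Hessian is diagonal: diag(F_aa, F_bb). Second derivatives: F_aa(-4)=5760, F_aa(-2)=-2160, F_aa(0)=2880, F_aa(4)=-17280; F_bb(-4)=32, F_bb(-2)=-16, F_bb(0)=32.
Local maxima occur where both diagonal entries negative: (-2, -2), (4, -2). Count: 2.

2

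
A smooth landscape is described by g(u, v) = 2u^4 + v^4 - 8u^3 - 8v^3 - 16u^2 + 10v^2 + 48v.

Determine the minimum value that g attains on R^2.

g(u,v) separates as P(u) + Q(v), so its minimum is min P + min Q.
P'(u) = 8u(u - 4)(u + 1) vanishes at u ∈ {-1, 0, 4}; Q'(v) = 4(v - 4)(v - 3)(v + 1) vanishes at v ∈ {-1, 3, 4}.
Local minima of P (where P''>0): P(-1)=-6, P(4)=-256. Local minima of Q: Q(-1)=-29, Q(4)=96.
So the global minimum of g is P(4) + Q(-1) = -256 − 29 = -285, attained at (4, -1).

-285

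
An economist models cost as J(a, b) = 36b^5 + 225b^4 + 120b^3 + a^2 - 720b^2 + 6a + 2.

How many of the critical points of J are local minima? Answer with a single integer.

2

J separates as a function of a plus a function of b, so ∇J=0 decouples.
∂J/∂a = 2(a + 3) = 0 at a ∈ {-3}; ∂J/∂b = 180b(b - 1)(b + 2)(b + 4) = 0 at b ∈ {-4, -2, 0, 1}.
The Hessian is diagonal: diag(J_aa, J_bb). Second derivatives: J_aa(-3)=2; J_bb(-4)=-7200, J_bb(-2)=2160, J_bb(0)=-1440, J_bb(1)=2700.
Local minima occur where both diagonal entries positive: (-3, -2), (-3, 1). Count: 2.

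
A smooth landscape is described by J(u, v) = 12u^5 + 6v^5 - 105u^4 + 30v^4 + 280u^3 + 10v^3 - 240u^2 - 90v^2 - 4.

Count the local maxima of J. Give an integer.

4

J separates as a function of u plus a function of v, so ∇J=0 decouples.
∂J/∂u = 60u(u - 4)(u - 2)(u - 1) = 0 at u ∈ {0, 1, 2, 4}; ∂J/∂v = 30v(v - 1)(v + 2)(v + 3) = 0 at v ∈ {-3, -2, 0, 1}.
The Hessian is diagonal: diag(J_uu, J_vv). Second derivatives: J_uu(0)=-480, J_uu(1)=180, J_uu(2)=-240, J_uu(4)=1440; J_vv(-3)=-360, J_vv(-2)=180, J_vv(0)=-180, J_vv(1)=360.
Local maxima occur where both diagonal entries negative: (0, -3), (0, 0), (2, -3), (2, 0). Count: 4.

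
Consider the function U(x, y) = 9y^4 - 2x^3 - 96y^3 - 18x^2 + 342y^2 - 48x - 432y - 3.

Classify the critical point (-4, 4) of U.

The mixed partial ∂²U/∂x∂y is 0, so the Hessian at any point is diag(U_xx, U_yy) = diag(-12(x + 3), 36(3y^2 - 16y + 19)).
At (-4, 4): H = diag(12, 108).
Both eigenvalues are positive, so H is positive definite: a local minimum.

local minimum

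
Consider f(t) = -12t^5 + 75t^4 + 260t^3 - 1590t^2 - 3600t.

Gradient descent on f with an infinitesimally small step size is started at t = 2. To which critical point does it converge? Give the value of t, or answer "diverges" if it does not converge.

f'(t) = -60(t - 5)(t - 4)(t + 1)(t + 3), so f'(2) = -5400.
Gradient descent moves in the -f' direction, i.e. t is increasing.
The nearest critical point in that direction is t = 4, where f'' = 2100 > 0 (a local minimum). The iterate converges there.

4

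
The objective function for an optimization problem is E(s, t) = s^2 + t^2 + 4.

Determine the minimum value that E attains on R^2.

E(s,t) separates as P(s) + Q(t) + 4, so its minimum is min P + min Q + 4.
P'(s) = 2s vanishes at s ∈ {0}; Q'(t) = 2t vanishes at t ∈ {0}.
Local minima of P (where P''>0): P(0)=0. Local minima of Q: Q(0)=0.
So the global minimum of E is P(0) + Q(0) + 4 = 0 + 0 + 4 = 4, attained at (0, 0).

4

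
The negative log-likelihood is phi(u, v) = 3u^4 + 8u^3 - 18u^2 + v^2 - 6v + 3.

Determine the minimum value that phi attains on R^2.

-141

phi(u,v) separates as P(u) + Q(v) + 3, so its minimum is min P + min Q + 3.
P'(u) = 12u(u - 1)(u + 3) vanishes at u ∈ {-3, 0, 1}; Q'(v) = 2v - 6 vanishes at v ∈ {3}.
Local minima of P (where P''>0): P(-3)=-135, P(1)=-7. Local minima of Q: Q(3)=-9.
So the global minimum of phi is P(-3) + Q(3) + 3 = -135 − 9 + 3 = -141, attained at (-3, 3).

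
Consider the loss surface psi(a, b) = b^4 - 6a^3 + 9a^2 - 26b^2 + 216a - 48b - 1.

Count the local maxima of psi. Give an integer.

1

psi separates as a function of a plus a function of b, so ∇psi=0 decouples.
∂psi/∂a = -18(a - 4)(a + 3) = 0 at a ∈ {-3, 4}; ∂psi/∂b = 4(b - 4)(b + 1)(b + 3) = 0 at b ∈ {-3, -1, 4}.
The Hessian is diagonal: diag(psi_aa, psi_bb). Second derivatives: psi_aa(-3)=126, psi_aa(4)=-126; psi_bb(-3)=56, psi_bb(-1)=-40, psi_bb(4)=140.
Local maxima occur where both diagonal entries negative: (4, -1). Count: 1.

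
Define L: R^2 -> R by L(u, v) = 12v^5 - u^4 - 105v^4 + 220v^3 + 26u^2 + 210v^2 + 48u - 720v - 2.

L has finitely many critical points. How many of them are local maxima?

L separates as a function of u plus a function of v, so ∇L=0 decouples.
∂L/∂u = -4(u - 4)(u + 1)(u + 3) = 0 at u ∈ {-3, -1, 4}; ∂L/∂v = 60(v - 4)(v - 3)(v - 1)(v + 1) = 0 at v ∈ {-1, 1, 3, 4}.
The Hessian is diagonal: diag(L_uu, L_vv). Second derivatives: L_uu(-3)=-56, L_uu(-1)=40, L_uu(4)=-140; L_vv(-1)=-2400, L_vv(1)=720, L_vv(3)=-480, L_vv(4)=900.
Local maxima occur where both diagonal entries negative: (-3, -1), (-3, 3), (4, -1), (4, 3). Count: 4.

4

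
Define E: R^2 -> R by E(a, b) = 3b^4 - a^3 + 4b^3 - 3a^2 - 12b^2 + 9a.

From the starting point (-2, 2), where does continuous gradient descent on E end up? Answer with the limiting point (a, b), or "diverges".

(-3, 1)

E is separable, so gradient descent decouples: a follows -∂E/∂a, b follows -∂E/∂b.
∂E/∂a = -3(a - 1)(a + 3); at a=-2 this is 9, so a decreases.
∂E/∂b = 12b(b - 1)(b + 2); at b=2 this is 96, so b decreases.
a converges to its nearest critical value -3 (a local min of the a-part); b converges to 1. The iterate converges to (-3, 1).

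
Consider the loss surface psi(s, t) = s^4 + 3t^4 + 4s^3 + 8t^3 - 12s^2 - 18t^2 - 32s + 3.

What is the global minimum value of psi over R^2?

-196

psi(s,t) separates as P(s) + Q(t) + 3, so its minimum is min P + min Q + 3.
P'(s) = 4(s - 2)(s + 1)(s + 4) vanishes at s ∈ {-4, -1, 2}; Q'(t) = 12t(t - 1)(t + 3) vanishes at t ∈ {-3, 0, 1}.
Local minima of P (where P''>0): P(-4)=-64, P(2)=-64. Local minima of Q: Q(-3)=-135, Q(1)=-7.
So the global minimum of psi is P(-4) + Q(-3) + 3 = -64 − 135 + 3 = -196, attained at (-4, -3).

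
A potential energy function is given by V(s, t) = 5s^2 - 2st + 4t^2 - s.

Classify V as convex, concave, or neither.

convex

V is quadratic, so its Hessian is the constant matrix H = [[10, -2], [-2, 8]].
det(H) = 76, tr(H) = 18.
det(H) > 0 and tr(H) > 0, so H is positive definite everywhere: convex.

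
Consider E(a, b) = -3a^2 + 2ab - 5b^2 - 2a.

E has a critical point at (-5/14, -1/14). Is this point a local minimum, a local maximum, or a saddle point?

The Hessian of E is constant: H = [[-6, 2], [2, -10]].
det(H) = (-6)·(-10) − 2² = 56.
det(H) > 0 and tr(H) = -16 < 0, so H is negative definite and the point is a local maximum.

local maximum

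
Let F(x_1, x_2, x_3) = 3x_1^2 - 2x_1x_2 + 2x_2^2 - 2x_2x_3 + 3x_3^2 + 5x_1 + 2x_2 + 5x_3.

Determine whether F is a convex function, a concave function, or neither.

convex

F is quadratic, so its Hessian is the constant matrix H = [[6, -2, 0], [-2, 4, -2], [0, -2, 6]].
Leading principal minors: 6, 20, 96.
All positive ⇒ H ≻ 0 ⇒ convex.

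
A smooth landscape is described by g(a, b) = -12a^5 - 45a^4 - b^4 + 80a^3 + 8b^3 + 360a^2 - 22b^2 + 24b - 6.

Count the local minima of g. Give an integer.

g separates as a function of a plus a function of b, so ∇g=0 decouples.
∂g/∂a = -60a(a - 2)(a + 2)(a + 3) = 0 at a ∈ {-3, -2, 0, 2}; ∂g/∂b = -4(b - 3)(b - 2)(b - 1) = 0 at b ∈ {1, 2, 3}.
The Hessian is diagonal: diag(g_aa, g_bb). Second derivatives: g_aa(-3)=900, g_aa(-2)=-480, g_aa(0)=720, g_aa(2)=-2400; g_bb(1)=-8, g_bb(2)=4, g_bb(3)=-8.
Local minima occur where both diagonal entries positive: (-3, 2), (0, 2). Count: 2.

2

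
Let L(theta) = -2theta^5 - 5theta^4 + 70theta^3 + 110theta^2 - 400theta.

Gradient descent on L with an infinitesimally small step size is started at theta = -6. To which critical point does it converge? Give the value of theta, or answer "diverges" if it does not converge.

L'(theta) = -10(theta - 4)(theta - 1)(theta + 2)(theta + 5), so L'(-6) = -2800.
Gradient descent moves in the -L' direction, i.e. theta is increasing.
The nearest critical point in that direction is theta = -5, where L'' = 1620 > 0 (a local minimum). The iterate converges there.

-5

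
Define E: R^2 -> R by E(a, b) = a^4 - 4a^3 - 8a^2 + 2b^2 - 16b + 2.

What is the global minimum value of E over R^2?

-158

E(a,b) separates as P(a) + Q(b) + 2, so its minimum is min P + min Q + 2.
P'(a) = 4a(a - 4)(a + 1) vanishes at a ∈ {-1, 0, 4}; Q'(b) = 4b - 16 vanishes at b ∈ {4}.
Local minima of P (where P''>0): P(-1)=-3, P(4)=-128. Local minima of Q: Q(4)=-32.
So the global minimum of E is P(4) + Q(4) + 2 = -128 − 32 + 2 = -158, attained at (4, 4).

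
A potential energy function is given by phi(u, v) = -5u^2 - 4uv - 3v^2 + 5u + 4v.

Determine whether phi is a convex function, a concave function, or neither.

concave

phi is quadratic, so its Hessian is the constant matrix H = [[-10, -4], [-4, -6]].
det(H) = 44, tr(H) = -16.
det(H) > 0 and tr(H) < 0, so H is negative definite everywhere: concave.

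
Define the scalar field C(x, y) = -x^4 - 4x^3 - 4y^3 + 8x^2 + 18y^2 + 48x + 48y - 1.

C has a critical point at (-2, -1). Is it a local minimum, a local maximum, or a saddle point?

The mixed partial ∂²C/∂x∂y is 0, so the Hessian at any point is diag(C_xx, C_yy) = diag(4(-3x^2 - 6x + 4), 12(-2y + 3)).
At (-2, -1): H = diag(16, 60).
Both eigenvalues are positive, so H is positive definite: a local minimum.

local minimum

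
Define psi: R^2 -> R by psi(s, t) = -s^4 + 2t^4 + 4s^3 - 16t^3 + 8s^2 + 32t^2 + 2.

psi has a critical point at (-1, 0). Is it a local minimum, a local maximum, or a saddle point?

saddle point

The mixed partial ∂²psi/∂s∂t is 0, so the Hessian at any point is diag(psi_ss, psi_tt) = diag(4(-3s^2 + 6s + 4), 8(3t^2 - 12t + 8)).
At (-1, 0): H = diag(-20, 64).
The eigenvalues have opposite signs, so H is indefinite: a saddle point.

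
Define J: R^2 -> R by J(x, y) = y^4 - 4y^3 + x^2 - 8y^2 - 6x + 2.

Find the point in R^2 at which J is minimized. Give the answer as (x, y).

J(x,y) separates as P(x) + Q(y) + 2, so its minimum is min P + min Q + 2.
P'(x) = 2x - 6 vanishes at x ∈ {3}; Q'(y) = 4y(y - 4)(y + 1) vanishes at y ∈ {-1, 0, 4}.
Local minima of P (where P''>0): P(3)=-9. Local minima of Q: Q(-1)=-3, Q(4)=-128.
So the global minimum of J is P(3) + Q(4) + 2 = -9 − 128 + 2 = -135, attained at (3, 4).

(3, 4)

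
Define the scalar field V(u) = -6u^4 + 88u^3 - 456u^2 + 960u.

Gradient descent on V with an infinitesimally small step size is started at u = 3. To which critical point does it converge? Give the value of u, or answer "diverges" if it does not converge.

V'(u) = -24(u - 5)(u - 4)(u - 2), so V'(3) = -48.
Gradient descent moves in the -V' direction, i.e. u is increasing.
The nearest critical point in that direction is u = 4, where V'' = 48 > 0 (a local minimum). The iterate converges there.

4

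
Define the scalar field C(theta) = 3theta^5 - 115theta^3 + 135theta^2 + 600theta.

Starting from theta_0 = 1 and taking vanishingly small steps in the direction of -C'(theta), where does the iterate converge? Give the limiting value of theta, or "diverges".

C'(theta) = 15(theta - 4)(theta - 2)(theta + 1)(theta + 5), so C'(1) = 540.
Gradient descent moves in the -C' direction, i.e. theta is decreasing.
The nearest critical point in that direction is theta = -1, where C'' = 900 > 0 (a local minimum). The iterate converges there.

-1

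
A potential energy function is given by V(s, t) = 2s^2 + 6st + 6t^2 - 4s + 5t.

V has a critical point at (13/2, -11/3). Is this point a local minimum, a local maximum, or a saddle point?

The Hessian of V is constant: H = [[4, 6], [6, 12]].
det(H) = 4·12 − 6² = 12.
det(H) > 0 and tr(H) = 16 > 0, so H is positive definite and the point is a local minimum.

local minimum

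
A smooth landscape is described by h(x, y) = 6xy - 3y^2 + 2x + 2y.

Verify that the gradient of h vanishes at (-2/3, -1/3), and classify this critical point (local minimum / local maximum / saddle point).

∇h = (6y + 2, 6x - 6y + 2); substituting (-2/3, -1/3) gives ∇h = (0, 0), so (-2/3, -1/3) is indeed a critical point.
The Hessian of h is constant: H = [[0, 6], [6, -6]].
det(H) = 0·(-6) − 6² = -36.
Since det(H) < 0, H is indefinite and the critical point is a saddle point.

saddle point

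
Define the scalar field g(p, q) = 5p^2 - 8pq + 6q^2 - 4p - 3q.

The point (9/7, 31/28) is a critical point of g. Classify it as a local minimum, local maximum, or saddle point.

local minimum

The Hessian of g is constant: H = [[10, -8], [-8, 12]].
det(H) = 10·12 − (-8)² = 56.
det(H) > 0 and tr(H) = 22 > 0, so H is positive definite and the point is a local minimum.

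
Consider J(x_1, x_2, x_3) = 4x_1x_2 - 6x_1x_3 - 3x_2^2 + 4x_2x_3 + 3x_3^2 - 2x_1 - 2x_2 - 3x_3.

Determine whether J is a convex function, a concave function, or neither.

J is quadratic, so its Hessian is the constant matrix H = [[0, 4, -6], [4, -6, 4], [-6, 4, 6]].
Leading principal minors: 0, -16, -72.
Neither pattern holds ⇒ H is indefinite ⇒ neither convex nor concave.

neither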